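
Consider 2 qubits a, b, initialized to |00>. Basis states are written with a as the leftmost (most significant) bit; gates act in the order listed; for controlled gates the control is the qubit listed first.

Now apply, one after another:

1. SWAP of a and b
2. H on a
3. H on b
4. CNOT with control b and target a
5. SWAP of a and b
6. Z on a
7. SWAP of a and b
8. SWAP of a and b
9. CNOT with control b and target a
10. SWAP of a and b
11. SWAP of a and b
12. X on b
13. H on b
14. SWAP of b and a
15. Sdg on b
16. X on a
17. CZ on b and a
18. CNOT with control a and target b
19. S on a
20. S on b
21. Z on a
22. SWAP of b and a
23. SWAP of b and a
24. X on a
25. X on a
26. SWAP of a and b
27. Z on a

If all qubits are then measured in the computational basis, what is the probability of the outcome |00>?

The probability of measuring |00> is 1/2. Key observation: steps 7-8 multiply out to the identity, so the circuit reduces to the remaining gates.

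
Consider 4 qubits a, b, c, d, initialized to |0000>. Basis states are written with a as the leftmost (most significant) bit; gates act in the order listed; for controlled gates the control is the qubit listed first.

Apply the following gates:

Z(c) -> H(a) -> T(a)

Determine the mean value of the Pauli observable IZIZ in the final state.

In the final state, IZIZ has expectation 1.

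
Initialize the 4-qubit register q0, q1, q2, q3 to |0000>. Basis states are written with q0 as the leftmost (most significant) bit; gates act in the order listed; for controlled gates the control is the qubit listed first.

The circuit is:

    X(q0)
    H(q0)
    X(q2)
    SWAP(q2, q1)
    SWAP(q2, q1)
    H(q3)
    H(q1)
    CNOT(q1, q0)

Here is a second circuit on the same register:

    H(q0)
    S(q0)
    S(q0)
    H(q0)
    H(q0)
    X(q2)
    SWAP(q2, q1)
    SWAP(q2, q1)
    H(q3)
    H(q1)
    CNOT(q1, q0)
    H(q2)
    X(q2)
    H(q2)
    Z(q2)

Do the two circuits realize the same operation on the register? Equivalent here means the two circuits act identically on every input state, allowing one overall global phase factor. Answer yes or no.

Yes — the two circuits implement the same unitary up to a global phase.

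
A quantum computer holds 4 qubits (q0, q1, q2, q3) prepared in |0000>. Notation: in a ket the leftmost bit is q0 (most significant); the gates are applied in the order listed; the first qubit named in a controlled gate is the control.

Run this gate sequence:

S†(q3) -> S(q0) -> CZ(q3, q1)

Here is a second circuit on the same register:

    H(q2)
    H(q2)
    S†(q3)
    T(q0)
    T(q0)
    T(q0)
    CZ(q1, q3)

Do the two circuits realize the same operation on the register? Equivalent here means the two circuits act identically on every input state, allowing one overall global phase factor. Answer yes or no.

No — the two circuits implement different unitaries, even allowing a global phase.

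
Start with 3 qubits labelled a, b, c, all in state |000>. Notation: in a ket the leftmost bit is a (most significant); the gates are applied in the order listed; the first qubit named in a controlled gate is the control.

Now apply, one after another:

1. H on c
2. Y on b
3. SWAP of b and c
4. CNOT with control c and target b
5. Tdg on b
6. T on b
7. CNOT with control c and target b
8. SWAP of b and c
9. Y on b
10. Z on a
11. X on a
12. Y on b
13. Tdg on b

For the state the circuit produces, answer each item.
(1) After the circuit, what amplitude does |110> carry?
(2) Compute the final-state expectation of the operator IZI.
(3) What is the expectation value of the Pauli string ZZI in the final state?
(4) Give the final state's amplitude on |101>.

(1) The amplitude on |110> is sqrt(2)*exp(I*pi/4)/2. Key observation: gates 2-9 undo each other exactly, leaving only the rest of the circuit to track.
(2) The expectation value of IZI is -1.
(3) In the final state, ZZI has expectation 1.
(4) |101> carries amplitude 0 in the final state.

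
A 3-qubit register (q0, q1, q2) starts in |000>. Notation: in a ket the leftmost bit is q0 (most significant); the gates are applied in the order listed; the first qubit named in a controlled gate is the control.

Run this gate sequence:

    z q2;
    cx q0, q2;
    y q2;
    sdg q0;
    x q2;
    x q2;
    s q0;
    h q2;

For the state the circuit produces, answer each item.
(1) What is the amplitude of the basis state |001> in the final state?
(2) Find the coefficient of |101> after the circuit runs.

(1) |001> carries amplitude -sqrt(2)*I/2 in the final state. Key observation: the block from step 4 through step 7 cancels to the identity and can be dropped.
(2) The amplitude on |101> is 0.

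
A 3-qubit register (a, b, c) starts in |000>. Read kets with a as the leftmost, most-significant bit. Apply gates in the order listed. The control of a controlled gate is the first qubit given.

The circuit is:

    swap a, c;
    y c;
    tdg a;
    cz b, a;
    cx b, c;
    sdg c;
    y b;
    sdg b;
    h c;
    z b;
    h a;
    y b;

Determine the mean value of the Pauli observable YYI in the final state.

In the final state, YYI has expectation 0.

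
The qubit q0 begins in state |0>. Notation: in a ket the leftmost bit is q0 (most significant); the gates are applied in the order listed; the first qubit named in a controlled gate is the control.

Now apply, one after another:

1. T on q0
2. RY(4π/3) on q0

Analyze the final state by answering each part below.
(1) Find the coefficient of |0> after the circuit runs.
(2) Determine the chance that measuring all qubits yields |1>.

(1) |0> carries amplitude -1/2 in the final state.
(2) The probability of measuring |1> is 3/4.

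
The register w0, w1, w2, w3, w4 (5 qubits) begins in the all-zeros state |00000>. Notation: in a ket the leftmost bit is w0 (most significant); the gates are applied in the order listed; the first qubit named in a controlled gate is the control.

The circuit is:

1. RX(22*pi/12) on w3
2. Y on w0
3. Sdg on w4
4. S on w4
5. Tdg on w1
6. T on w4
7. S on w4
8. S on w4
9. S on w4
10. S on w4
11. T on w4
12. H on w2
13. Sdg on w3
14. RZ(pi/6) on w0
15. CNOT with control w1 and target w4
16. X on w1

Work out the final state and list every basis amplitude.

The final amplitudes are (-sqrt(3) - 1)*exp(7*I*pi/12)/4 on |11000>, (1 - sqrt(3))*exp(7*I*pi/12)/4 on |11010>, (-sqrt(3) - 1)*exp(7*I*pi/12)/4 on |11100>, (1 - sqrt(3))*exp(7*I*pi/12)/4 on |11110>, and 0 on every other basis state.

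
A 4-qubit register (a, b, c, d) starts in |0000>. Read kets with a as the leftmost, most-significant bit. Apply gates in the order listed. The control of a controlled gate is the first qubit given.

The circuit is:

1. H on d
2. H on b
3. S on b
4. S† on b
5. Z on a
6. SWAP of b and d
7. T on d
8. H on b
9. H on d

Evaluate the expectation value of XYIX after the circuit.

In the final state, XYIX has expectation 0.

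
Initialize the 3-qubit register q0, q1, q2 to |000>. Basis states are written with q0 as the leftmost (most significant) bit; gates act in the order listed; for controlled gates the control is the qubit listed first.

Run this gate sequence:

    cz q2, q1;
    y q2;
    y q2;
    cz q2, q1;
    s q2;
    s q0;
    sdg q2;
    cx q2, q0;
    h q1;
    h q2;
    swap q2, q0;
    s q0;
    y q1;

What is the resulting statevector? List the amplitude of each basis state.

The final amplitudes are -I/2 on |000>, 0 on |001>, I/2 on |010>, 0 on |011>, 1/2 on |100>, 0 on |101>, -1/2 on |110>, 0 on |111>.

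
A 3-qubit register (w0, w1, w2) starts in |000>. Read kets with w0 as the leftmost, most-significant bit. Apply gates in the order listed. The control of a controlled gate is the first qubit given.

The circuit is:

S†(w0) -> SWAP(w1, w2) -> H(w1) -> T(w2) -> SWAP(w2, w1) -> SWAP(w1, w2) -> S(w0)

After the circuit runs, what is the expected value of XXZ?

The expectation value of XXZ is 0.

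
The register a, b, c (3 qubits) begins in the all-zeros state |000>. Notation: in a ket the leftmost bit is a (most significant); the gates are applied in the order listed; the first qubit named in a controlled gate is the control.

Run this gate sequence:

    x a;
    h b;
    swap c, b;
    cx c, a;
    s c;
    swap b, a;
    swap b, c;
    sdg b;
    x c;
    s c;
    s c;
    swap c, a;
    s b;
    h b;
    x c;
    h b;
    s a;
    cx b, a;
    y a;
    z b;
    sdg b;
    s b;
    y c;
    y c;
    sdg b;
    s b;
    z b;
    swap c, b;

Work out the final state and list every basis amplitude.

The final amplitudes are sqrt(2)*I/2 on |110>, sqrt(2)*I/2 on |111>, and 0 on every other basis state. Key observation: the block from step 20 through step 27 cancels to the identity and can be dropped.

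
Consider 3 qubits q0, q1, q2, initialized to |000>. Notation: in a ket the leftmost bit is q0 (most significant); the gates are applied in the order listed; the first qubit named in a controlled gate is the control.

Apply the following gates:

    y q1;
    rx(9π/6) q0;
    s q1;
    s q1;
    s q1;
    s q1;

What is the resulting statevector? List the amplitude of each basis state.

The final amplitudes are -sqrt(2)*I/2 on |010>, sqrt(2)/2 on |110>, and 0 on every other basis state. Key observation: the block from step 3 through step 6 cancels to the identity and can be dropped.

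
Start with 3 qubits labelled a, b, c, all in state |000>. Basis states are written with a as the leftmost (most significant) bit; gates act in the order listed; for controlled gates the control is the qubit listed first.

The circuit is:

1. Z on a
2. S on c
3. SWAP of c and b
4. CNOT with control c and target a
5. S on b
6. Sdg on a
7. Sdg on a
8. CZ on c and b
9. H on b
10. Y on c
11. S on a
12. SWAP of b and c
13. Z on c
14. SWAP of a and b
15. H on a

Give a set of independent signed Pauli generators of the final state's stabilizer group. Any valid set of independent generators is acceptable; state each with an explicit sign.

The final state is stabilized by the group generated by -XII, -IIX, +IZI; other independent generating sets are equally valid.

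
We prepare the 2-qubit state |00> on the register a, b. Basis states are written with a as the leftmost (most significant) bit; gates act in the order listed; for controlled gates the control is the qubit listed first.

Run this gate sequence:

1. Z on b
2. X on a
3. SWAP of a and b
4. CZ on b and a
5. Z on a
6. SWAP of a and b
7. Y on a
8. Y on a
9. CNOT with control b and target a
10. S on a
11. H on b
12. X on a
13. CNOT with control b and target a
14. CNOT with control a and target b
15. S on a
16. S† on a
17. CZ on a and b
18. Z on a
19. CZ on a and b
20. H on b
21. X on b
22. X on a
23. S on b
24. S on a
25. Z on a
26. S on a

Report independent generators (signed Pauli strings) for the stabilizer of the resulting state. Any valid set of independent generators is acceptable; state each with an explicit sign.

One valid set of independent stabilizer generators is -XI, +IY (any independent generating set of the same group is equally correct).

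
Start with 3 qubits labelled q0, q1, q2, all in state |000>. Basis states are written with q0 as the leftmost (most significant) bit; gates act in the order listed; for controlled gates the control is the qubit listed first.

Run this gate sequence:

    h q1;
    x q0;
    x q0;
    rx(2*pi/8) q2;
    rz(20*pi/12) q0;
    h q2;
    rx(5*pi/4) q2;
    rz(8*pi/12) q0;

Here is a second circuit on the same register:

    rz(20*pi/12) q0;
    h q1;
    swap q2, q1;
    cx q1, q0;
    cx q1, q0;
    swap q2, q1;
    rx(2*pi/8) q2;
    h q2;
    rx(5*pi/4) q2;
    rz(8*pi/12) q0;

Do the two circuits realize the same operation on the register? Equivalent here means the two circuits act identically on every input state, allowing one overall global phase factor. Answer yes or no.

Yes: on every input state the two circuits agree up to one overall phase factor.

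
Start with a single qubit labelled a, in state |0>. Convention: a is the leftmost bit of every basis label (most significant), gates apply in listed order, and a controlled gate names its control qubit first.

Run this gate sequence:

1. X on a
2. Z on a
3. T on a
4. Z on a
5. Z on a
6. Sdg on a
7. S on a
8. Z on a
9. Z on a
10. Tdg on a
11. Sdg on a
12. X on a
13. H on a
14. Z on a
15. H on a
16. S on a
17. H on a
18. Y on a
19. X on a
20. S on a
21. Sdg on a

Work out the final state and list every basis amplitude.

The resulting statevector has amplitude -sqrt(2)*I/2 on |0>, -sqrt(2)*I/2 on |1>. Key observation: steps 3-10 multiply out to the identity, so the circuit reduces to the remaining gates.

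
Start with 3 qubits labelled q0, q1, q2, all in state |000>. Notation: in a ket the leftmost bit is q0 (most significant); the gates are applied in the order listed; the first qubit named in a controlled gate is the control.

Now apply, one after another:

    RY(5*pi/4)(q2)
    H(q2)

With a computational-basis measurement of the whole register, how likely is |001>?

A full measurement returns |001> with probability sqrt(2)/4 + 1/2.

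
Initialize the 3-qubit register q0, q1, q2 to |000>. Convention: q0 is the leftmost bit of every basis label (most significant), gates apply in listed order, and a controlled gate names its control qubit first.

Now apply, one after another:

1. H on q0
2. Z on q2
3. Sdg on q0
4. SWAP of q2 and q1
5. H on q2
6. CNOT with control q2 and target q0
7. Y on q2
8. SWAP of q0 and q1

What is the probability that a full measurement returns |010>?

Outcome |010> occurs with probability 1/4.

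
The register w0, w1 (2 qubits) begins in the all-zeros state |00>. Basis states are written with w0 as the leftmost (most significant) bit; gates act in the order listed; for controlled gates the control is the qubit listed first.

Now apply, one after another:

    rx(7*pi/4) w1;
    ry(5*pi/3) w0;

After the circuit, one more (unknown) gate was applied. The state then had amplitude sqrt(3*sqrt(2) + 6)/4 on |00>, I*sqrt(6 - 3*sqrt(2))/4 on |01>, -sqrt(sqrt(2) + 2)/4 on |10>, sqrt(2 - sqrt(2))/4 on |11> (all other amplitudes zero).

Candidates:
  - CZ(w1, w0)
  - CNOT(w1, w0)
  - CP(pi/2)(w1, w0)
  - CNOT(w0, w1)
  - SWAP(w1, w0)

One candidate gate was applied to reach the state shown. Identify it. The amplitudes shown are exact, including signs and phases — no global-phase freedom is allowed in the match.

The applied gate was CP(pi/2)(w1, w0).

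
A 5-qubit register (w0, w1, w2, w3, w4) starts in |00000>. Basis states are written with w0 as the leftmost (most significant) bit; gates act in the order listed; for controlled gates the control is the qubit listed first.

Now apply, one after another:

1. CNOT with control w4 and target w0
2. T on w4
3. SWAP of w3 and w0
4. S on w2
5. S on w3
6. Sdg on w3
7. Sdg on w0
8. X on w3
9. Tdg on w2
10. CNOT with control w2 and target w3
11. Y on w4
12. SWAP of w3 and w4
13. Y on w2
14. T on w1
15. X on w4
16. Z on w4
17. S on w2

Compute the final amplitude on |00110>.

|00110> carries amplitude -I in the final state. Key observation: gates 5-6 undo each other exactly, leaving only the rest of the circuit to track.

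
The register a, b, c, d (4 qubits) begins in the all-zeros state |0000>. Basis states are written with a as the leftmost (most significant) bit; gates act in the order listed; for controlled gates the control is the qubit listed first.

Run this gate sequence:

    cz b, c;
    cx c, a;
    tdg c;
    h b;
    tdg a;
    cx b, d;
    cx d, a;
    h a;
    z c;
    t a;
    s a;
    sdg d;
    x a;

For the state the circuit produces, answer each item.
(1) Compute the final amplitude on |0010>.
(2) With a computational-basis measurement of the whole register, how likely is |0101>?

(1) The amplitude on |0010> is 0.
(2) A full measurement returns |0101> with probability 1/4.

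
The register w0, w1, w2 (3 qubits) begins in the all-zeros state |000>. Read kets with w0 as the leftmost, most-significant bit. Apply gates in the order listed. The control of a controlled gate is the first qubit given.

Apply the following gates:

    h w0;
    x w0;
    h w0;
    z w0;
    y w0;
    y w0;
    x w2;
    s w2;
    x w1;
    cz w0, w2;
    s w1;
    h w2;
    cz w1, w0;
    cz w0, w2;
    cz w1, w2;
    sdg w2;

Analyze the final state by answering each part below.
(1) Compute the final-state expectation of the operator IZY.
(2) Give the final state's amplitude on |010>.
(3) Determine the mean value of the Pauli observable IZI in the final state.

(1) In the final state, IZY has expectation 1.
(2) The amplitude on |010> is -sqrt(2)/2.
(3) The expectation value of IZI is -1.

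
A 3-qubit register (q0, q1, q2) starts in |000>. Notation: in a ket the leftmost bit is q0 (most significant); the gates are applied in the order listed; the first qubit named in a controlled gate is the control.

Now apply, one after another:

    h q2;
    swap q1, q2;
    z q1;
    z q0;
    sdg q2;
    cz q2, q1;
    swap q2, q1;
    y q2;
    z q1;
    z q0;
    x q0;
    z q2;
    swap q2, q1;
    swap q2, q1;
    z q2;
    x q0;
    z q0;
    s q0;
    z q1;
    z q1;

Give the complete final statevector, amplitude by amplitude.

After the circuit, the state carries amplitude sqrt(2)*I/2 on |000>, sqrt(2)*I/2 on |001>, and 0 on every other basis state. Key observation: the block from step 10 through step 17 cancels to the identity and can be dropped.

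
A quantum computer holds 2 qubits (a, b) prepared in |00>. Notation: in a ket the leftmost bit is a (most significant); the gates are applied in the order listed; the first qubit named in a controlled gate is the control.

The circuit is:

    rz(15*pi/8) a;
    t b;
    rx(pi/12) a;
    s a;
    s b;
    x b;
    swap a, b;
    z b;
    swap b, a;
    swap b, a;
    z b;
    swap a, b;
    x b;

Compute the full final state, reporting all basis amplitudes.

The final amplitudes are sqrt(3)*sqrt(sqrt(2)/4 + 1/2)*exp(-15*I*pi/16)/2 + sqrt(1/2 - sqrt(2)/4)*exp(-15*I*pi/16)/2 on |00>, 0 on |01>, sqrt(sqrt(2)/4 + 1/2)*exp(-15*I*pi/16)/2 - sqrt(3)*sqrt(1/2 - sqrt(2)/4)*exp(-15*I*pi/16)/2 on |10>, 0 on |11>.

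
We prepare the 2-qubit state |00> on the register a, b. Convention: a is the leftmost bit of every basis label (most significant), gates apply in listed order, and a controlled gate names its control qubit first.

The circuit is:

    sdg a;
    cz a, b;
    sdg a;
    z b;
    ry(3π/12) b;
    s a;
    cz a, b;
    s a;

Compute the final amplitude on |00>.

The final state's coefficient on |00> equals sqrt(sqrt(2) + 2)/2.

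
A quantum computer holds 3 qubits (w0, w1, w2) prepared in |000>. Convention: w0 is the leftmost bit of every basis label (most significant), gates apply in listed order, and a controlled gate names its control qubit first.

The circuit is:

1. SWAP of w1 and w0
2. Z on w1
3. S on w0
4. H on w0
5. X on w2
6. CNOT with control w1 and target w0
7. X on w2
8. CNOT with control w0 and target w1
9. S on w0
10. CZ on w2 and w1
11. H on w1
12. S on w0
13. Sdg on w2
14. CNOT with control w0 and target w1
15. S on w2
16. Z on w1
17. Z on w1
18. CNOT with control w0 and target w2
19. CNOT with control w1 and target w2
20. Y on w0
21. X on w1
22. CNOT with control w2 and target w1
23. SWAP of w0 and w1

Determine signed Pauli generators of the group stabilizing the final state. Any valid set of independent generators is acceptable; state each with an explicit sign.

The final state is stabilized by the group generated by +XXZ, -IZX, +ZZI; other independent generating sets are equally valid.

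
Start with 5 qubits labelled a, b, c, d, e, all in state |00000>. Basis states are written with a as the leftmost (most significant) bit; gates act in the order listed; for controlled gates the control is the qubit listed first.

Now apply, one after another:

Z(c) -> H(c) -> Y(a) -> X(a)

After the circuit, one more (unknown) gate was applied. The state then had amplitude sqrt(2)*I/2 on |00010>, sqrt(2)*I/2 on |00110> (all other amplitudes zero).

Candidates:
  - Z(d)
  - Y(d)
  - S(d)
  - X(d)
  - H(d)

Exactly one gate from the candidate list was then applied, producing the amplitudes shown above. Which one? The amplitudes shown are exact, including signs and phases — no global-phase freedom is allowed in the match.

It was X(d) that produced the state shown.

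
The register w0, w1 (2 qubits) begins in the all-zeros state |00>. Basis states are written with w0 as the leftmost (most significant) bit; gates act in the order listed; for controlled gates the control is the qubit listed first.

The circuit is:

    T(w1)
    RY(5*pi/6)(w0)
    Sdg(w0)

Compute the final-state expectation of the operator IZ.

The observable IZ averages to 1.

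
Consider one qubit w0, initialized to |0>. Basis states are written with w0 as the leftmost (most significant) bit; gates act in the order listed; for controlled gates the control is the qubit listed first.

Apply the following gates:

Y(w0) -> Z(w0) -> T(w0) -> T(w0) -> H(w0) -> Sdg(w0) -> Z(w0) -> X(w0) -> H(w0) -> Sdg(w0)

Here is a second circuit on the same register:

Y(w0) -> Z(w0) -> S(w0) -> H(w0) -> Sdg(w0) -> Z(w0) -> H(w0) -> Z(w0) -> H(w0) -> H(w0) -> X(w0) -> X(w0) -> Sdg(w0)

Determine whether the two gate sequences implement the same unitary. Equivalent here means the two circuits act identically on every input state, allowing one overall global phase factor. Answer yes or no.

Yes, they are equivalent — the unitaries differ by at most a global phase.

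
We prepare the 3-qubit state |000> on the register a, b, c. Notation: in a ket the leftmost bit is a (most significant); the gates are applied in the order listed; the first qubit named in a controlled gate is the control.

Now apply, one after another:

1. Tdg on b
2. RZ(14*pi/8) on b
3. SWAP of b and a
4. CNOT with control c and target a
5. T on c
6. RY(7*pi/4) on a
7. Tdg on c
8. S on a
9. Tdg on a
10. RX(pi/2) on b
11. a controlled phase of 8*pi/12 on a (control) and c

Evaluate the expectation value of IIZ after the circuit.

The expectation value of IIZ is 1.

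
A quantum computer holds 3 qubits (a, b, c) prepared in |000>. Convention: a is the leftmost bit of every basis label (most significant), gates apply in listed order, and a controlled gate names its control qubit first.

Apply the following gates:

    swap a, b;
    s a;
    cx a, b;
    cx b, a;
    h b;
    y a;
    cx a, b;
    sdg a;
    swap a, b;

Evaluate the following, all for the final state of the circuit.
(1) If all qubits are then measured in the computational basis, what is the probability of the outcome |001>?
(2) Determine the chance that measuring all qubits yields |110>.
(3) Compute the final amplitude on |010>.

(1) The probability of measuring |001> is 0.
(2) A full measurement returns |110> with probability 1/2.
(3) The amplitude on |010> is sqrt(2)/2.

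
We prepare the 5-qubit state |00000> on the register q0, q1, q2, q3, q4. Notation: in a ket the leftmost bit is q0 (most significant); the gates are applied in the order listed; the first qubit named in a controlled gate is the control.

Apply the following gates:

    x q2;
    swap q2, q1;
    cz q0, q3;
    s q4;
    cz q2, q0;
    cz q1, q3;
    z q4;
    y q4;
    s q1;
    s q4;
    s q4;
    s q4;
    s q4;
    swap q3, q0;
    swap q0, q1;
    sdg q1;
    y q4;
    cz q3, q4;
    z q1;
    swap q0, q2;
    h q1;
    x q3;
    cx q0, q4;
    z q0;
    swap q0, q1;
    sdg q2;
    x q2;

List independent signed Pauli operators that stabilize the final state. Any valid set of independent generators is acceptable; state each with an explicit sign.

The final state is stabilized by the group generated by +XIIII, +IZIII, +IIZII, -IIIZI, +IIIIZ; other independent generating sets are equally valid.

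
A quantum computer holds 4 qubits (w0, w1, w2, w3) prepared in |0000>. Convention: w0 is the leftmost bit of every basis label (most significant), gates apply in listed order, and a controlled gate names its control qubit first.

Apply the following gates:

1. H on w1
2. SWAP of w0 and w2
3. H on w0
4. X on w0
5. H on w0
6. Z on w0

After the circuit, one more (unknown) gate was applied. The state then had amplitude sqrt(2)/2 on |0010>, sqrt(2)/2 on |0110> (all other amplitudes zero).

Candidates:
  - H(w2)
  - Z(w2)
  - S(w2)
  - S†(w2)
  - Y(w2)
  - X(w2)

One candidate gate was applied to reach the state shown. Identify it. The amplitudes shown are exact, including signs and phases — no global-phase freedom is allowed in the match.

The applied gate was X(w2). Key observation: steps 3-6 multiply out to the identity, so the circuit reduces to the remaining gates.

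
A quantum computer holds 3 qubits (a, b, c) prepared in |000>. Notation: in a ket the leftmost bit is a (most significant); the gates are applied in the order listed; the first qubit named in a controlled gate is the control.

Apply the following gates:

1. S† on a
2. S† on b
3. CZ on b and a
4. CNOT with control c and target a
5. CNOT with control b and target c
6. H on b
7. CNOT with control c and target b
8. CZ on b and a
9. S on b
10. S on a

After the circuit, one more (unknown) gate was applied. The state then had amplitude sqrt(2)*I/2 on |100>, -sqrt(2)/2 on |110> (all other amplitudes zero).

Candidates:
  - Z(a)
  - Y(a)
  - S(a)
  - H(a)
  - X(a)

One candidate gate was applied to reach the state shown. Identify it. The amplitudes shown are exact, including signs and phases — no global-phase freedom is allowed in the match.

It was Y(a) that produced the state shown.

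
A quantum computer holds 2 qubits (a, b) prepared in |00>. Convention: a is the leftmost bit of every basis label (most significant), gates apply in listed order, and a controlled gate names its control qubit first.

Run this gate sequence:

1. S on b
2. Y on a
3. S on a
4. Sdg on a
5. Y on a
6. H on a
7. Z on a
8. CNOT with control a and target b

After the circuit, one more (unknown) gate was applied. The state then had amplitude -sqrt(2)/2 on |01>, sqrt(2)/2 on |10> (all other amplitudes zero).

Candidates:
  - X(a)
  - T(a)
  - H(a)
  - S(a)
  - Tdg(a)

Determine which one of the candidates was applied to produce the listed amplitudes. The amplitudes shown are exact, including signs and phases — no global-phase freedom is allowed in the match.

The applied gate was X(a).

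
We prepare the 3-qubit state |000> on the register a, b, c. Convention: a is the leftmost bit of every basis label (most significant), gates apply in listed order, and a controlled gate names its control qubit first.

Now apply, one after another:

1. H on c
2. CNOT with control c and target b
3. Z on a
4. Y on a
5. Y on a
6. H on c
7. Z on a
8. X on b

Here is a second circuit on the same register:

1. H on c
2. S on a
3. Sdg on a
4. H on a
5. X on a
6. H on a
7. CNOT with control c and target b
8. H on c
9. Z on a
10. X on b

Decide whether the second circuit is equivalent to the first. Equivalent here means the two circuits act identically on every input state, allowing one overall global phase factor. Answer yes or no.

Yes — the two circuits implement the same unitary up to a global phase.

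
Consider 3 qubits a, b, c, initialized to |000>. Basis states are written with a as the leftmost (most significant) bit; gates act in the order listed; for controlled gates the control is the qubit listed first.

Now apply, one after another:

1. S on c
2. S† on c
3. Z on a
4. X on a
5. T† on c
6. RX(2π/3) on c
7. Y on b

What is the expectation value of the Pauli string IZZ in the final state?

The expectation value of IZZ is 1/2. Key observation: steps 1-2 multiply out to the identity, so the circuit reduces to the remaining gates.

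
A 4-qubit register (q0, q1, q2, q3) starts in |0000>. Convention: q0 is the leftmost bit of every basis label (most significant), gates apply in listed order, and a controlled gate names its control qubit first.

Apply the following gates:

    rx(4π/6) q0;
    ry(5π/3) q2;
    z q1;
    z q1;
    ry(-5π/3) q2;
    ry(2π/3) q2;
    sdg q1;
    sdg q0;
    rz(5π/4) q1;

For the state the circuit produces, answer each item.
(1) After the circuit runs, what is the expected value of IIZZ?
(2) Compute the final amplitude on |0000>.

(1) The observable IIZZ averages to -1/2. Key observation: the block from step 2 through step 5 cancels to the identity and can be dropped.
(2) The final state's coefficient on |0000> equals -exp(3*I*pi/8)/4.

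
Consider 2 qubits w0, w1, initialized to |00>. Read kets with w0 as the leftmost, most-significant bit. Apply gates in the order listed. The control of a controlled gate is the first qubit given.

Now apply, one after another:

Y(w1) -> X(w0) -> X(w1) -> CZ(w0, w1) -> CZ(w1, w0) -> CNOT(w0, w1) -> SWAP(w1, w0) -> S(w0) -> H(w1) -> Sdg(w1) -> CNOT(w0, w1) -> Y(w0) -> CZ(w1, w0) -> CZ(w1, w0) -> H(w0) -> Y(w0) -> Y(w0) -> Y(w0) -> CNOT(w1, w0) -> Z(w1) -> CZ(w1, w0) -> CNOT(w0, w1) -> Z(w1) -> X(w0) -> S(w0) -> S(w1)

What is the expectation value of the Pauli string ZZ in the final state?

The observable ZZ averages to 0.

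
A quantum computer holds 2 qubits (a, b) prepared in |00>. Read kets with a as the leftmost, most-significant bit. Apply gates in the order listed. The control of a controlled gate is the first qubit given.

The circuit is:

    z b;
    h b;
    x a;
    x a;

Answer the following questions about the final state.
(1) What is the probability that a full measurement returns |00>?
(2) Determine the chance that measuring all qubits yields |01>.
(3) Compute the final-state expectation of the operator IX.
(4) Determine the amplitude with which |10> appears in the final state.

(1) The probability of measuring |00> is 1/2. Key observation: the block from step 3 through step 4 cancels to the identity and can be dropped.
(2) A full measurement returns |01> with probability 1/2.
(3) In the final state, IX has expectation 1.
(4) The final state's coefficient on |10> equals 0.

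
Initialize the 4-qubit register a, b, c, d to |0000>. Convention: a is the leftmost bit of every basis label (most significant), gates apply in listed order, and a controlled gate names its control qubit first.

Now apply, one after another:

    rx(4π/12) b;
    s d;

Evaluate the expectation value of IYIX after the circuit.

In the final state, IYIX has expectation 0.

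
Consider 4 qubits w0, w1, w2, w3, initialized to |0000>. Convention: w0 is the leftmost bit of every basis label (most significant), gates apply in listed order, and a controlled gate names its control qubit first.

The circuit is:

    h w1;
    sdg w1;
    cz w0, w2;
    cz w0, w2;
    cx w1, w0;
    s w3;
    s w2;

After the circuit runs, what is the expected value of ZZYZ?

In the final state, ZZYZ has expectation 0. Key observation: gates 3-4 undo each other exactly, leaving only the rest of the circuit to track.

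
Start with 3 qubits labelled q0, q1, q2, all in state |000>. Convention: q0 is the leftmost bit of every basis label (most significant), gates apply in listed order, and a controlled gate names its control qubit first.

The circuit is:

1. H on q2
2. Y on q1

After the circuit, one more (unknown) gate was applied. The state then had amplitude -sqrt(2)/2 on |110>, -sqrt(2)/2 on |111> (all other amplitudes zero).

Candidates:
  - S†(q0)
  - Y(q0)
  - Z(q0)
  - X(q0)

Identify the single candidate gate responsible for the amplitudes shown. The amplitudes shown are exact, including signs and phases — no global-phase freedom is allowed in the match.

The unique candidate consistent with the amplitudes is Y(q0).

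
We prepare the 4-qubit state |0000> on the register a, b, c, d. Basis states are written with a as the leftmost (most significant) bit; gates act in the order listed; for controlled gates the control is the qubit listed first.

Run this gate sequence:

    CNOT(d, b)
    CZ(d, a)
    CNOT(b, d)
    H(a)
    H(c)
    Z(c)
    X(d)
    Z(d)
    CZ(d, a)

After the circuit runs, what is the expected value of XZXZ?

The observable XZXZ averages to -1.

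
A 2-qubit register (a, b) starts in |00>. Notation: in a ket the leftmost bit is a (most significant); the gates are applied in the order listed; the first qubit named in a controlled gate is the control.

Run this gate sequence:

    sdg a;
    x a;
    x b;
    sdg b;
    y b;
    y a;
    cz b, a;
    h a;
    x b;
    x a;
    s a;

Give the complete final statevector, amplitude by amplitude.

After the circuit, the state carries amplitude 0 on |00>, sqrt(2)*I/2 on |01>, 0 on |10>, -sqrt(2)/2 on |11>.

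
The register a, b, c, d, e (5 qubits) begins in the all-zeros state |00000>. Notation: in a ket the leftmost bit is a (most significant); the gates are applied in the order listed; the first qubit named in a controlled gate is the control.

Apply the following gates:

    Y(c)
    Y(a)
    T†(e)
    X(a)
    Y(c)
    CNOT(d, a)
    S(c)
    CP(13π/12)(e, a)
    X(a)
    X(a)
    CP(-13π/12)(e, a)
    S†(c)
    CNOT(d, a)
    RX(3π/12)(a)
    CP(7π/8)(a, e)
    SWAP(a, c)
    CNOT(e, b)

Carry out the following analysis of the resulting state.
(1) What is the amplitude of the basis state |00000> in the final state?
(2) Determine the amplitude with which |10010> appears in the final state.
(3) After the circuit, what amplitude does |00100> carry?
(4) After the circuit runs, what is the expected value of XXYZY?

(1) The amplitude on |00000> is I*sqrt(sqrt(2) + 2)/2.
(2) The amplitude on |10010> is 0.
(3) The amplitude on |00100> is sqrt(2 - sqrt(2))/2.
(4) In the final state, XXYZY has expectation 0.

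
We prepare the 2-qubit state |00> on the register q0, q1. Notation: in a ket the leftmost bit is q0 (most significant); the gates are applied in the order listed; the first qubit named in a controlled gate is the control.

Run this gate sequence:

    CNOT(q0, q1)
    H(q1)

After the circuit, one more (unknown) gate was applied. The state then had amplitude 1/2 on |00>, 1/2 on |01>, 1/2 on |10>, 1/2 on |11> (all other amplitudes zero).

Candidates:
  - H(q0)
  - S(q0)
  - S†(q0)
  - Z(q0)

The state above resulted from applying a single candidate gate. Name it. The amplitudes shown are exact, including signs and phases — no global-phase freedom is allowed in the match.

It was H(q0) that produced the state shown.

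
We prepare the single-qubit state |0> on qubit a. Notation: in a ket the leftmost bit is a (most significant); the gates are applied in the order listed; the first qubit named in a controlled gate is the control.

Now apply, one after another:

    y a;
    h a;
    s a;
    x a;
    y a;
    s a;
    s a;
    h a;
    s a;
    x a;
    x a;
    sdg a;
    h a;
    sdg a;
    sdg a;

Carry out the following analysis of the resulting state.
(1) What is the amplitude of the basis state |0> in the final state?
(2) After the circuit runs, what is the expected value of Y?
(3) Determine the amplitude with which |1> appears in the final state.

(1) The final state's coefficient on |0> equals sqrt(2)/2. Key observation: steps 7-14 multiply out to the identity, so the circuit reduces to the remaining gates.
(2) The observable Y averages to 1.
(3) The final state's coefficient on |1> equals sqrt(2)*I/2.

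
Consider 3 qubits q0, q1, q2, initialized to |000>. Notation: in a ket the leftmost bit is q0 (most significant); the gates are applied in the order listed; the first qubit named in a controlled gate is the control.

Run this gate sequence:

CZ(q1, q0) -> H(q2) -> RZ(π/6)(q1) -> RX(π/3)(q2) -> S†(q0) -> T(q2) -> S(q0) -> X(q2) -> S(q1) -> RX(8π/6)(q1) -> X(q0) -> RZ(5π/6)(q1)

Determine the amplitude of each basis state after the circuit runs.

After the circuit, the state carries amplitude 0 on |000>, 0 on |001>, 0 on |010>, 0 on |011>, (sqrt(6) - sqrt(2)*I)*exp(3*I*pi/4)/8 on |100>, sqrt(2)/8 + sqrt(6)*I/8 on |101>, (3*sqrt(2) - sqrt(6)*I)*exp(I*pi/12)/8 on |110>, -3*sqrt(2)*exp(5*I*pi/6)/8 - sqrt(6)*exp(I*pi/3)/8 on |111>.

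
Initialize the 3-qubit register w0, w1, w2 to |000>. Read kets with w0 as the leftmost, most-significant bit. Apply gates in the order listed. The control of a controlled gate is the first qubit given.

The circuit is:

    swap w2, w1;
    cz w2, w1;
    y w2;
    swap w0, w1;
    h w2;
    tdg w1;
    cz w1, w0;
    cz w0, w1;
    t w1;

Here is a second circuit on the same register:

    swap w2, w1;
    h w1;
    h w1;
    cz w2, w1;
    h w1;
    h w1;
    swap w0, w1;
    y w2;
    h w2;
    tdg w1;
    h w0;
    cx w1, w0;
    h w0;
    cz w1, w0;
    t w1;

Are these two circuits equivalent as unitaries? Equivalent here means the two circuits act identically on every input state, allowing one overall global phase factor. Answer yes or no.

Yes: on every input state the two circuits agree up to one overall phase factor.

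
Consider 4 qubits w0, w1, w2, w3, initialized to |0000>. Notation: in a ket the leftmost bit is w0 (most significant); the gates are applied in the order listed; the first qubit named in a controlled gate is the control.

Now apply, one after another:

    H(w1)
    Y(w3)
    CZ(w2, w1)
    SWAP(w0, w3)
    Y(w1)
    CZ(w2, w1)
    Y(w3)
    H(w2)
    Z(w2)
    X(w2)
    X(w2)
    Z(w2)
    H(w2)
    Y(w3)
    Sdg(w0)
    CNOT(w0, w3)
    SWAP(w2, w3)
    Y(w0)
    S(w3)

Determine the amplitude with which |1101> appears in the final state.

The amplitude on |1101> is 0. Key observation: gates 7-14 undo each other exactly, leaving only the rest of the circuit to track.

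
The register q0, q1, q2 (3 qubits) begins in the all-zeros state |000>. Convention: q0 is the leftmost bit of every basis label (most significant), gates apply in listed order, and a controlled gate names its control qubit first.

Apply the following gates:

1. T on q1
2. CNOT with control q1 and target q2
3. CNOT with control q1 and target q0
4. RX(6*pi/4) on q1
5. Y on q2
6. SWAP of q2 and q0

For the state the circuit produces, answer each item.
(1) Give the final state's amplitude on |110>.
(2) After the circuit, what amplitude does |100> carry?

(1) The amplitude on |110> is sqrt(2)/2.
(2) |100> carries amplitude -sqrt(2)*I/2 in the final state.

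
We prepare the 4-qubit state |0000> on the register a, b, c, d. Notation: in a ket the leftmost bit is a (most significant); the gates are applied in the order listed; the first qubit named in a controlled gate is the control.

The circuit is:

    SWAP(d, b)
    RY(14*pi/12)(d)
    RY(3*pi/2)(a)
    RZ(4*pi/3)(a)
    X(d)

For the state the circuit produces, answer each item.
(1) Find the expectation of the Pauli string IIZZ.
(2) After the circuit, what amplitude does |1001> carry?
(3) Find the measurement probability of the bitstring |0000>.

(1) In the final state, IIZZ has expectation sqrt(3)/2.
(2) The final state's coefficient on |1001> equals -sqrt(3)*exp(2*I*pi/3)/4 + exp(2*I*pi/3)/4.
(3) The probability of measuring |0000> is sqrt(3)/8 + 1/4.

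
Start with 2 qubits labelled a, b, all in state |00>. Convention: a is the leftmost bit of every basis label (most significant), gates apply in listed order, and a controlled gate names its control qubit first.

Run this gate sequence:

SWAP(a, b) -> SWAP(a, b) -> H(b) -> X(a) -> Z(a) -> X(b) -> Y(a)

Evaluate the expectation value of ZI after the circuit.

The observable ZI averages to 1.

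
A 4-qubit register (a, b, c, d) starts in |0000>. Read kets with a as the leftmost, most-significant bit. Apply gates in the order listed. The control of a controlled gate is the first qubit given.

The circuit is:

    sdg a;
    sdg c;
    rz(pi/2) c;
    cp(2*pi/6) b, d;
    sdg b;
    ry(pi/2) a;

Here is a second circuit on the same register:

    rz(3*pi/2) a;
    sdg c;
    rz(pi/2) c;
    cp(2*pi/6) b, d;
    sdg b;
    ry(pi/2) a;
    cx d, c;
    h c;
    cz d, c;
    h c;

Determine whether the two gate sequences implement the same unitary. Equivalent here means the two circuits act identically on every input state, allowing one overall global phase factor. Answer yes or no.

Yes, they are equivalent — the unitaries differ by at most a global phase.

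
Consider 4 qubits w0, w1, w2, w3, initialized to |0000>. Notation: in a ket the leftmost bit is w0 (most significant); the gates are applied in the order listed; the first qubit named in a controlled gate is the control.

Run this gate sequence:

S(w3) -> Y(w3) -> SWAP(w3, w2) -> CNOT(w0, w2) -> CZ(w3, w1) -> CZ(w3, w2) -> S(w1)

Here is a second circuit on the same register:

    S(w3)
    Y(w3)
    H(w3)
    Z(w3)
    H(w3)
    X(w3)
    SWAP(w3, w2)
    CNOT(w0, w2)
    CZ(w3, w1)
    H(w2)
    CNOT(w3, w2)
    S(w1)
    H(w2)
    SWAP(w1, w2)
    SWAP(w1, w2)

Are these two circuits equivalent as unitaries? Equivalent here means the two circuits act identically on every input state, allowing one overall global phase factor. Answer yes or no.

Yes: on every input state the two circuits agree up to one overall phase factor.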